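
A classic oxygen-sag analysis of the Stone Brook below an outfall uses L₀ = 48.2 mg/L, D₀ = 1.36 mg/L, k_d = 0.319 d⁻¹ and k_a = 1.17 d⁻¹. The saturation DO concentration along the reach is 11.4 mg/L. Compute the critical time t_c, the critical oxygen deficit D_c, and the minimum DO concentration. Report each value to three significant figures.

t_c ≈ 1.44 d; D_c ≈ 8.31 mg/L; min DO ≈ 3.09 mg/L

At the critical point dD/dt = 0, so k_d L₀ e^(−k_d t) = k_a D. Substituting D(t) from the Streeter–Phelps equation and solving for t gives
t_c = ln[(k_a/k_d)(1 − D₀(k_a−k_d)/(k_d L₀))] / (k_a−k_d).
Here k_a−k_d = 0.8510 d⁻¹ and 1 − D₀(k_a−k_d)/(k_d L₀) = 1 − 1.36×0.8510/(0.319×48.2) = 0.9247, so
t_c = ln(3.668 × 0.9247) / 0.8510 = 1.221 / 0.8510 = 1.435 d.
D_c = (k_d/k_a) L₀ e^(−k_d t_c) = (0.319/1.17) × 48.2 × e^(−0.319×1.435) = 0.2726 × 48.2 × 0.6327 = 8.314 mg/L.
Minimum DO = C_s − D_c = 11.4 − 8.314 = 3.086 mg/L.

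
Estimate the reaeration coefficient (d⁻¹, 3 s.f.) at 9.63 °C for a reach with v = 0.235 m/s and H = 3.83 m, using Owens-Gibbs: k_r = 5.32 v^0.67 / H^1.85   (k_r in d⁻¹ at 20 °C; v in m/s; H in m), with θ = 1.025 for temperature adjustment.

k_r ≈ 0.130 d⁻¹

k_r(20) = 5.32 × 0.235^0.67 / 3.83^1.85 = 5.32 × 0.3790 / 11.99 = 0.1681 d⁻¹.
k_r(9.63) = 0.1681 × 1.025^(9.63−20) = 0.1681 × 0.7741 = 0.1301 d⁻¹.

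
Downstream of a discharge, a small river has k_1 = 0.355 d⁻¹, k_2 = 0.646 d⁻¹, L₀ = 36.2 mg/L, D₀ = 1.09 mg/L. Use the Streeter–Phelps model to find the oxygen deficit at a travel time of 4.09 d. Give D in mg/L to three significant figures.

D ≈ 7.27 mg/L

k_1 L₀/(k_2−k_1) = 0.355×36.2/(0.646−0.355) = 12.85/0.2910 = 44.16 mg/L.
e^(−k_1 t) = e^(−0.355×4.090) = 0.2341; e^(−k_2 t) = e^(−0.646×4.090) = 0.07121.
D = 44.16 × (0.2341 − 0.07121) + 1.09 × 0.07121 = 7.194 + 0.07762 = 7.272 mg/L.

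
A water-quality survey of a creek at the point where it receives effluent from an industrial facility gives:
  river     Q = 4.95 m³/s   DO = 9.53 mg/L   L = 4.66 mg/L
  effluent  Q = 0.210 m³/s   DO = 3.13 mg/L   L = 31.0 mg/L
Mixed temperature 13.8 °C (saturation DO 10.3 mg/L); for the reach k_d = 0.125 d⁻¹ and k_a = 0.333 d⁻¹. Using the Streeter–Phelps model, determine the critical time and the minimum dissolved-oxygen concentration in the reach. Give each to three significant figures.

Mixed DO = (4.95×9.53 + 0.210×3.13)/(4.95+0.210) = 47.83/5.160 = 9.270 mg/L.
Mixed L₀ = (4.95×4.66 + 0.210×31.0)/(5.160) = 29.58/5.160 = 5.732 mg/L.
Initial deficit D₀ = C_s − DO₀ = 10.3 − 9.270 = 1.030 mg/L.
t_c = (1/0.2080) ln[(0.333/0.125)(1 − 1.030×0.2080/(0.125×5.732))] = 4.808 × ln(1.867) = 3.002 d.
D_c = (0.125/0.333) × 5.732 × e^(−0.125×3.002) = 0.3754 × 5.732 × 0.6871 = 1.478 mg/L.
Minimum DO = 10.3 − 1.478 = 8.822 mg/L.

t_c ≈ 3.00 d; minimum DO ≈ 8.82 mg/L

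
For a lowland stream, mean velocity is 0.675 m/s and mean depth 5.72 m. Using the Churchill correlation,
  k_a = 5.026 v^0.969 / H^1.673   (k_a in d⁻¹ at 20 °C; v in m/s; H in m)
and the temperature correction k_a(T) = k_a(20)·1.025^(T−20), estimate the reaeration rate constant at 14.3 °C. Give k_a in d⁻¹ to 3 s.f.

k_a ≈ 0.161 d⁻¹

k_a(20) = 5.026 × 0.675^0.969 / 5.72^1.673 = 5.026 × 0.6833 / 18.50 = 0.1856 d⁻¹.
k_a(14.3) = 0.1856 × 1.025^(14.3−20) = 0.1856 × 0.8687 = 0.1613 d⁻¹.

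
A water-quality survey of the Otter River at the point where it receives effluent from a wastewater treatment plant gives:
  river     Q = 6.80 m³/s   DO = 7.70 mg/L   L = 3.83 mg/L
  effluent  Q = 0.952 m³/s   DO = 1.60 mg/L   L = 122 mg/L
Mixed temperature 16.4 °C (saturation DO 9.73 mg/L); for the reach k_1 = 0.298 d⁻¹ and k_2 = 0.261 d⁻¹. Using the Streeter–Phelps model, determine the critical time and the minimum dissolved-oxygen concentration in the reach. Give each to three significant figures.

Mixed DO = (6.80×7.70 + 0.952×1.60)/(6.80+0.952) = 53.88/7.752 = 6.951 mg/L.
Mixed L₀ = (6.80×3.83 + 0.952×122)/(7.752) = 142.2/7.752 = 18.34 mg/L.
Initial deficit D₀ = C_s − DO₀ = 9.73 − 6.951 = 2.779 mg/L.
t_c = (1/-0.03700) ln[(0.261/0.298)(1 − 2.779×-0.03700/(0.298×18.34))] = -27.03 × ln(0.8923) = 3.079 d.
D_c = (0.298/0.261) × 18.34 × e^(−0.298×3.079) = 1.142 × 18.34 × 0.3995 = 8.366 mg/L.
Minimum DO = 9.73 − 8.366 = 1.364 mg/L.

t_c ≈ 3.08 d; minimum DO ≈ 1.36 mg/L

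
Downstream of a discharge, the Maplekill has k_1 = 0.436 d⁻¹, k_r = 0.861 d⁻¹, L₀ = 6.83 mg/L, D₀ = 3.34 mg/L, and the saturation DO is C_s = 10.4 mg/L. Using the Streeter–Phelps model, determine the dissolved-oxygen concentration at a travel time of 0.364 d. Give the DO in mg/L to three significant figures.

DO ≈ 7.10 mg/L

k_1 L₀/(k_r−k_1) = 0.436×6.83/(0.861−0.436) = 2.978/0.4250 = 7.007 mg/L.
e^(−k_1 t) = e^(−0.436×0.3640) = 0.8532; e^(−k_r t) = e^(−0.861×0.3640) = 0.7310.
D = 7.007 × (0.8532 − 0.7310) + 3.34 × 0.7310 = 0.8569 + 2.441 = 3.298 mg/L.
DO = C_s − D = 10.4 − 3.298 = 7.102 mg/L.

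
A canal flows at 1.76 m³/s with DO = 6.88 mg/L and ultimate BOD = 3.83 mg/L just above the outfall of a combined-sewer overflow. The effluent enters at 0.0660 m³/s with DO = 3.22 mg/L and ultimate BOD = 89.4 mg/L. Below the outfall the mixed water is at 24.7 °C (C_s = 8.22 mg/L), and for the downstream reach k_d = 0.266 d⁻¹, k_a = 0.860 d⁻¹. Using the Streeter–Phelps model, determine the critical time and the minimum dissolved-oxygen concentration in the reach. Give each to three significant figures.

Mixed DO = (1.76×6.88 + 0.0660×3.22)/(1.76+0.0660) = 12.32/1.826 = 6.748 mg/L.
Mixed L₀ = (1.76×3.83 + 0.0660×89.4)/(1.826) = 12.64/1.826 = 6.923 mg/L.
Initial deficit D₀ = C_s − DO₀ = 8.22 − 6.748 = 1.472 mg/L.
t_c = (1/0.5940) ln[(0.860/0.266)(1 − 1.472×0.5940/(0.266×6.923))] = 1.684 × ln(1.698) = 0.8910 d.
D_c = (0.266/0.860) × 6.923 × e^(−0.266×0.8910) = 0.3093 × 6.923 × 0.7890 = 1.689 mg/L.
Minimum DO = 8.22 − 1.689 = 6.531 mg/L.

t_c ≈ 0.891 d; minimum DO ≈ 6.53 mg/L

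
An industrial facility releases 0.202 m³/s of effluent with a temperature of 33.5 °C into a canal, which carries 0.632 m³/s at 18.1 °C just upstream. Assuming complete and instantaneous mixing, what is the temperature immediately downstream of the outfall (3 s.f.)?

Flow-weighted mixing: C = (Q_r C_r + Q_w C_w)/(Q_r + Q_w)
= (0.632×18.1 + 0.202×33.5)/(0.632 + 0.202) = 18.21/0.8340 = 21.83 °C.

21.8 °C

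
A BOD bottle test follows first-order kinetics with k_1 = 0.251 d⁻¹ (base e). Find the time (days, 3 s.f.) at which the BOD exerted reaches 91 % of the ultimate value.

y/L₀ = 1 − e^(−k_1 t) = 0.91 ⇒ e^(−k_1 t) = 0.0900
t = −ln(0.0900) / 0.251 = 2.408 / 0.251 = 9.593 d.

t ≈ 9.59 d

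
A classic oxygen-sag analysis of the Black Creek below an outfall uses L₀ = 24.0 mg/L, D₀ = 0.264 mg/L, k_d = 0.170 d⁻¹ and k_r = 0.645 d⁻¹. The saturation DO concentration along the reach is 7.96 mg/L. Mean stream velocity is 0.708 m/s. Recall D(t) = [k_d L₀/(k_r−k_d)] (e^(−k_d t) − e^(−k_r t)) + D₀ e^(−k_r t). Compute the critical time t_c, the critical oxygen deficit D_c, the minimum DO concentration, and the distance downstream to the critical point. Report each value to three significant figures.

t_c ≈ 2.74 d; D_c ≈ 3.97 mg/L; min DO ≈ 3.99 mg/L; x_c ≈ 168 km

t_c = [1/(k_r−k_d)] ln[(k_r/k_d)(1 − D₀(k_r−k_d)/(k_d L₀))]
= [1/(0.645−0.170)] ln[(0.645/0.170)(1 − 0.264×0.4750/(0.170×24.0))]
= (1/0.4750) ln[3.794 × 0.9693] = 2.105 × ln(3.678) = 2.105 × 1.302 = 2.742 d.
L(t_c) = L₀ e^(−k_d t_c) = 24.0 × 0.6275 = 15.06 mg/L, and at the critical point k_r D_c = k_d L, so D_c = (0.170/0.645) × 15.06 = 3.969 mg/L.
Minimum DO = C_s − D_c = 7.96 − 3.969 = 3.991 mg/L.
x_c = v t_c = 0.708 m/s × 2.742 d × 86400 s/d = 167700 m ≈ 168 km.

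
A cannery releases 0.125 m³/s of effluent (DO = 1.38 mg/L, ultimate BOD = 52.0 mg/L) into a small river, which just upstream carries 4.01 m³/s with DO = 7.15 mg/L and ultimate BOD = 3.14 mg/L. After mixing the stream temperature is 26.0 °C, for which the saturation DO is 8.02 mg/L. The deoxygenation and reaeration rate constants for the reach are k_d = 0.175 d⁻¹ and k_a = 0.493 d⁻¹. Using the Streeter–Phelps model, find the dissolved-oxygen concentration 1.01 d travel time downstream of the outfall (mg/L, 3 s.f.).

Mixed DO = (4.01×7.15 + 0.125×1.38)/(4.01+0.125) = 28.84/4.135 = 6.976 mg/L.
Mixed L₀ = (4.01×3.14 + 0.125×52.0)/(4.135) = 19.09/4.135 = 4.617 mg/L.
Initial deficit D₀ = C_s − DO₀ = 8.02 − 6.976 = 1.044 mg/L.
D(1.01) = [0.175×4.617/(0.493−0.175)](e^(−0.175×1.01) − e^(−0.493×1.01)) + 1.044 e^(−0.493×1.01)
= 2.541 × (0.8380 − 0.6078) + 1.044 × 0.6078 = 1.220 mg/L.
DO = 8.02 − 1.220 = 6.800 mg/L.

DO ≈ 6.80 mg/L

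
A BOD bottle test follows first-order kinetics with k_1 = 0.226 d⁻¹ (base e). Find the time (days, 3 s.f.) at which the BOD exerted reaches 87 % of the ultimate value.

t ≈ 9.03 d

y/L₀ = 1 − e^(−k_1 t) = 0.87 ⇒ e^(−k_1 t) = 0.130
t = −ln(0.130) / 0.226 = 2.040 / 0.226 = 9.028 d.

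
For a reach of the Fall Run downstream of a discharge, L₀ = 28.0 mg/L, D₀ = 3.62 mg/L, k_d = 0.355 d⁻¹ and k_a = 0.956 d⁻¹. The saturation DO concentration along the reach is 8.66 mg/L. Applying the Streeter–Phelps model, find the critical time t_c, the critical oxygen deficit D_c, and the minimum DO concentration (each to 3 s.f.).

t_c ≈ 1.24 d; D_c ≈ 6.70 mg/L; min DO ≈ 1.96 mg/L

At the critical point dD/dt = 0, so k_d L₀ e^(−k_d t) = k_a D. Substituting D(t) from the Streeter–Phelps equation and solving for t gives
t_c = ln[(k_a/k_d)(1 − D₀(k_a−k_d)/(k_d L₀))] / (k_a−k_d).
Here k_a−k_d = 0.6010 d⁻¹ and 1 − D₀(k_a−k_d)/(k_d L₀) = 1 − 3.62×0.6010/(0.355×28.0) = 0.7811, so
t_c = ln(2.693 × 0.7811) / 0.6010 = 0.7436 / 0.6010 = 1.237 d.
L(t_c) = L₀ e^(−k_d t_c) = 28.0 × 0.6445 = 18.05 mg/L, and at the critical point k_a D_c = k_d L, so D_c = (0.355/0.956) × 18.05 = 6.701 mg/L.
Minimum DO = C_s − D_c = 8.66 − 6.701 = 1.959 mg/L.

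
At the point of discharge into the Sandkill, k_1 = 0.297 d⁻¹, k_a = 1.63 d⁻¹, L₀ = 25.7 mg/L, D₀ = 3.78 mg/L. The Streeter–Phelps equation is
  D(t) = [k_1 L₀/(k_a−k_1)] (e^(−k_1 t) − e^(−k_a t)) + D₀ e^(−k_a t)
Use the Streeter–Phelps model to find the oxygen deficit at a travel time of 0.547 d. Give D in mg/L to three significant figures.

D ≈ 4.07 mg/L

k_1 L₀/(k_a−k_1) = 0.297×25.7/(1.63−0.297) = 7.633/1.333 = 5.726 mg/L.
e^(−k_1 t) = e^(−0.297×0.5470) = 0.8501; e^(−k_a t) = e^(−1.63×0.5470) = 0.4100.
D = 5.726 × (0.8501 − 0.4100) + 3.78 × 0.4100 = 2.520 + 1.550 = 4.070 mg/L.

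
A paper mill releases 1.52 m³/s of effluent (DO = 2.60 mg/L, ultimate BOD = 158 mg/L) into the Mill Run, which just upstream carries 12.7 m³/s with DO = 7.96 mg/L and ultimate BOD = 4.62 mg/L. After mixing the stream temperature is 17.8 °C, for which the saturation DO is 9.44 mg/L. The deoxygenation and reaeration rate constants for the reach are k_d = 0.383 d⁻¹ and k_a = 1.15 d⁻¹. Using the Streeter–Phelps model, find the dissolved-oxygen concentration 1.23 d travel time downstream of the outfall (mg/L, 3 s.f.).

Mixed DO = (12.7×7.96 + 1.52×2.60)/(12.7+1.52) = 105.0/14.22 = 7.387 mg/L.
Mixed L₀ = (12.7×4.62 + 1.52×158)/(14.22) = 298.8/14.22 = 21.02 mg/L.
Initial deficit D₀ = C_s − DO₀ = 9.44 − 7.387 = 2.053 mg/L.
D(1.23) = [0.383×21.02/(1.15−0.383)](e^(−0.383×1.23) − e^(−1.15×1.23)) + 2.053 e^(−1.15×1.23)
= 10.49 × (0.6243 − 0.2430) + 2.053 × 0.2430 = 4.500 mg/L.
DO = 9.44 − 4.500 = 4.940 mg/L.

DO ≈ 4.94 mg/L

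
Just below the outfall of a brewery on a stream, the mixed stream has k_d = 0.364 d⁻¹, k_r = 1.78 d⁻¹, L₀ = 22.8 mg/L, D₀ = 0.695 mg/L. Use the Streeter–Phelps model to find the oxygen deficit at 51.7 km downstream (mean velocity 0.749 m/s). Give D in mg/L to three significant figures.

D ≈ 3.14 mg/L

Travel time t = x/v = 51.7 km / (0.749 m/s) = 51700 m / 0.749 m/s = 69030 s = 0.7989 d.
k_d L₀/(k_r−k_d) = 0.364×22.8/(1.78−0.364) = 8.299/1.416 = 5.861 mg/L.
e^(−k_d t) = e^(−0.364×0.7989) = 0.7477; e^(−k_r t) = e^(−1.78×0.7989) = 0.2412.
D = 5.861 × (0.7477 − 0.2412) + 0.695 × 0.2412 = 2.968 + 0.1676 = 3.136 mg/L.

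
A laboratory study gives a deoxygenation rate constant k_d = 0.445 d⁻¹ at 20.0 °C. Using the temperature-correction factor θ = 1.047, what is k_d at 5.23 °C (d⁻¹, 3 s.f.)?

k_d ≈ 0.226 d⁻¹

k_d(T₂) = k_d(T₁) · θ^(T₂−T₁) = 0.445 × 1.047^(5.23−20.0)
= 0.445 × 1.047^-14.8 = 0.445 × 0.5074 = 0.2258 d⁻¹.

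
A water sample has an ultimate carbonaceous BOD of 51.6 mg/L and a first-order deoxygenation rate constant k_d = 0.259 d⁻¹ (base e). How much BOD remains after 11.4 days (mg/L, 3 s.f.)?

L ≈ 2.69 mg/L

L_t = L₀ e^(−k_d t) = 51.6 × e^(−0.259×11.4) = 51.6 × 0.05220 = 2.694 mg/L.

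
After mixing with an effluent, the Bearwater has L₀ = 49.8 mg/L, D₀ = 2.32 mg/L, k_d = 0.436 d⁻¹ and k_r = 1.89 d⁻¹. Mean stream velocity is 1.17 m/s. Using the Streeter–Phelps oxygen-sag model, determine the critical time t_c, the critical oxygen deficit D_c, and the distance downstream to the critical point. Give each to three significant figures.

t_c ≈ 0.893 d; D_c ≈ 7.78 mg/L; x_c ≈ 90.2 km

At the critical point dD/dt = 0, so k_d L₀ e^(−k_d t) = k_r D. Substituting D(t) from the Streeter–Phelps equation and solving for t gives
t_c = ln[(k_r/k_d)(1 − D₀(k_r−k_d)/(k_d L₀))] / (k_r−k_d).
Here k_r−k_d = 1.454 d⁻¹ and 1 − D₀(k_r−k_d)/(k_d L₀) = 1 − 2.32×1.454/(0.436×49.8) = 0.8446, so
t_c = ln(4.335 × 0.8446) / 1.454 = 1.298 / 1.454 = 0.8926 d.
L(t_c) = L₀ e^(−k_d t_c) = 49.8 × 0.6776 = 33.75 mg/L, and at the critical point k_r D_c = k_d L, so D_c = (0.436/1.89) × 33.75 = 7.785 mg/L.
x_c = v t_c = 1.17 m/s × 0.8926 d × 86400 s/d = 90230 m ≈ 90.2 km.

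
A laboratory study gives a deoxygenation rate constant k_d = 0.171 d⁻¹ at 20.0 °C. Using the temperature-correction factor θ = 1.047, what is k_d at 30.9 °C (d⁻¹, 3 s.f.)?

k_d(T₂) = k_d(T₁) · θ^(T₂−T₁) = 0.171 × 1.047^(30.9−20.0)
= 0.171 × 1.047^10.9 = 0.171 × 1.650 = 0.2821 d⁻¹.

k_d ≈ 0.282 d⁻¹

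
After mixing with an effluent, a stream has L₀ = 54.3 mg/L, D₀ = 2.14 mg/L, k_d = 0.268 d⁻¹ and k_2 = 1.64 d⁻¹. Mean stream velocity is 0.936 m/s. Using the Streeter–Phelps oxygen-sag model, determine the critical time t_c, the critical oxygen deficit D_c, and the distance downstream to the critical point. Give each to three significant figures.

At the critical point dD/dt = 0, so k_d L₀ e^(−k_d t) = k_2 D. Substituting D(t) from the Streeter–Phelps equation and solving for t gives
t_c = ln[(k_2/k_d)(1 − D₀(k_2−k_d)/(k_d L₀))] / (k_2−k_d).
Here k_2−k_d = 1.372 d⁻¹ and 1 − D₀(k_2−k_d)/(k_d L₀) = 1 − 2.14×1.372/(0.268×54.3) = 0.7982, so
t_c = ln(6.119 × 0.7982) / 1.372 = 1.586 / 1.372 = 1.156 d.
L(t_c) = L₀ e^(−k_d t_c) = 54.3 × 0.7336 = 39.83 mg/L, and at the critical point k_2 D_c = k_d L, so D_c = (0.268/1.64) × 39.83 = 6.509 mg/L.
x_c = v t_c = 0.936 m/s × 1.156 d × 86400 s/d = 93490 m ≈ 93.5 km.

t_c ≈ 1.16 d; D_c ≈ 6.51 mg/L; x_c ≈ 93.5 km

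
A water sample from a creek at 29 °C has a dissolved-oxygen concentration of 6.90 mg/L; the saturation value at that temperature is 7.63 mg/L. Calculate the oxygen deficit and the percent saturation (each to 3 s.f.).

D = C_s − C = 7.63 − 6.90 = 0.730 mg/L.
% saturation = 6.90/7.63 × 100 = 90.4 %.

D ≈ 0.730 mg/L; 90.4 % saturation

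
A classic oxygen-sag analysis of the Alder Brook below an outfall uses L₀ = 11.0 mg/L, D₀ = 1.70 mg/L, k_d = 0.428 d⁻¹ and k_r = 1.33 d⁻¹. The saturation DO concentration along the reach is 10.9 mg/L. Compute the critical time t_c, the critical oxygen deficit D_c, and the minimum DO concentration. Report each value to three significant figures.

t_c ≈ 0.820 d; D_c ≈ 2.49 mg/L; min DO ≈ 8.41 mg/L

With k_r/k_d = 3.107 and 1 − D₀(k_r−k_d)/(k_d L₀) = 0.6743,
t_c = ln(3.107 × 0.6743) / (1.33 − 0.428) = ln(2.095) / 0.9020 = 0.7397/0.9020 = 0.8201 d.
L(t_c) = L₀ e^(−k_d t_c) = 11.0 × 0.7040 = 7.744 mg/L, and at the critical point k_r D_c = k_d L, so D_c = (0.428/1.33) × 7.744 = 2.492 mg/L.
Minimum DO = C_s − D_c = 10.9 − 2.492 = 8.408 mg/L.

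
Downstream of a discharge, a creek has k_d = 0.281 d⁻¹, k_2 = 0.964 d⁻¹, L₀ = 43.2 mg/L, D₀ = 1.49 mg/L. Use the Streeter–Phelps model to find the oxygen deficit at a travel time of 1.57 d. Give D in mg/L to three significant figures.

D ≈ 7.85 mg/L

k_d L₀/(k_2−k_d) = 0.281×43.2/(0.964−0.281) = 12.14/0.6830 = 17.77 mg/L.
e^(−k_d t) = e^(−0.281×1.570) = 0.6433; e^(−k_2 t) = e^(−0.964×1.570) = 0.2201.
D = 17.77 × (0.6433 − 0.2201) + 1.49 × 0.2201 = 7.521 + 0.3280 = 7.849 mg/L.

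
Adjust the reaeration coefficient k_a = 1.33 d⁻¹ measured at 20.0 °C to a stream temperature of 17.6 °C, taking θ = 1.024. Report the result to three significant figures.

k_a ≈ 1.26 d⁻¹

k_a(T₂) = k_a(T₁) · θ^(T₂−T₁) = 1.33 × 1.024^(17.6−20.0)
= 1.33 × 1.024^-2.40 = 1.33 × 0.9447 = 1.256 d⁻¹.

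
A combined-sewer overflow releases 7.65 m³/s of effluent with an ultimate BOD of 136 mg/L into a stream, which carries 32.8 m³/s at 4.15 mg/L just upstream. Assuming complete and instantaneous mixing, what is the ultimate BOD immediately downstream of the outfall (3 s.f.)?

Flow-weighted mixing: C = (Q_r C_r + Q_w C_w)/(Q_r + Q_w)
= (32.8×4.15 + 7.65×136)/(32.8 + 7.65) = 1177/40.45 = 29.09 mg/L.

29.1 mg/L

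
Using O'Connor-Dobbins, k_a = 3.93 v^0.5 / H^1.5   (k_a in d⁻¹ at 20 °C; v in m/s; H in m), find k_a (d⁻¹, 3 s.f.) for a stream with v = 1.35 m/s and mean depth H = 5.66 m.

k_a = 3.93 × 1.35^0.5 / 5.66^1.5 = 3.93 × 1.162 / 13.47 = 0.3391 d⁻¹.

k_a ≈ 0.339 d⁻¹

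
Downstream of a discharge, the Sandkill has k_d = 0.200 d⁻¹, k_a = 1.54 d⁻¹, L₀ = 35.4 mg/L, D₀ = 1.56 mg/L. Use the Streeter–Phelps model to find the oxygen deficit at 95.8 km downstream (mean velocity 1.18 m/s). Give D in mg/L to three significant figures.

Travel time t = x/v = 95.8 km / (1.18 m/s) = 95800 m / 1.18 m/s = 81190 s = 0.9397 d.
k_d L₀/(k_a−k_d) = 0.200×35.4/(1.54−0.200) = 7.080/1.340 = 5.284 mg/L.
e^(−k_d t) = e^(−0.200×0.9397) = 0.8287; e^(−k_a t) = e^(−1.54×0.9397) = 0.2353.
D = 5.284 × (0.8287 − 0.2353) + 1.56 × 0.2353 = 3.135 + 0.3670 = 3.502 mg/L.

D ≈ 3.50 mg/L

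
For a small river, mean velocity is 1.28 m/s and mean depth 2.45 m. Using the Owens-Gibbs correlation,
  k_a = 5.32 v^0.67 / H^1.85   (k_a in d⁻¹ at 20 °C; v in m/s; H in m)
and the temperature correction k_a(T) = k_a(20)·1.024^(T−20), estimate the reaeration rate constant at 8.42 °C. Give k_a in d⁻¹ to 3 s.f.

k_a ≈ 0.909 d⁻¹

k_a(20) = 5.32 × 1.28^0.67 / 2.45^1.85 = 5.32 × 1.180 / 5.248 = 1.196 d⁻¹.
k_a(8.42) = 1.196 × 1.024^(8.42−20) = 1.196 × 0.7598 = 0.9089 d⁻¹.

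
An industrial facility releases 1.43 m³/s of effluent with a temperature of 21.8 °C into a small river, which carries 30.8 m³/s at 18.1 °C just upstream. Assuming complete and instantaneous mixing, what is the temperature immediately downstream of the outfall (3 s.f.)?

Flow-weighted mixing: C = (Q_r C_r + Q_w C_w)/(Q_r + Q_w)
= (30.8×18.1 + 1.43×21.8)/(30.8 + 1.43) = 588.7/32.23 = 18.26 °C.

18.3 °C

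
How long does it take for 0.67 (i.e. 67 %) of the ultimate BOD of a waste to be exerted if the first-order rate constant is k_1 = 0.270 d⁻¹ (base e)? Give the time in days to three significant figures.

t ≈ 4.11 d

y/L₀ = 1 − e^(−k_1 t) = 0.67 ⇒ e^(−k_1 t) = 0.330
t = −ln(0.330) / 0.270 = 1.109 / 0.270 = 4.106 d.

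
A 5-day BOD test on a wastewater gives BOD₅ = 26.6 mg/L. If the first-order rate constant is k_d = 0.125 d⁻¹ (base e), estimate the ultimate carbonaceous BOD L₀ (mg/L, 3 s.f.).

L₀ ≈ 57.2 mg/L

BOD₅ = L₀(1 − e^(−5k_d)) ⇒ L₀ = BOD₅ / (1 − e^(−5×0.125))
= 26.6 / (1 − 0.5353) = 26.6 / 0.4647 = 57.24 mg/L.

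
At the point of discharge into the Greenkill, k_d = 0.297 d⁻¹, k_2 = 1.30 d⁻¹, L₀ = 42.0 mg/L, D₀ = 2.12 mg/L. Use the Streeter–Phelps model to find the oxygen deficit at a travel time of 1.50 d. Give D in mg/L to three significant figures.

D ≈ 6.50 mg/L

k_d L₀/(k_2−k_d) = 0.297×42.0/(1.30−0.297) = 12.47/1.003 = 12.44 mg/L.
e^(−k_d t) = e^(−0.297×1.500) = 0.6405; e^(−k_2 t) = e^(−1.30×1.500) = 0.1423.
D = 12.44 × (0.6405 − 0.1423) + 2.12 × 0.1423 = 6.196 + 0.3016 = 6.498 mg/L.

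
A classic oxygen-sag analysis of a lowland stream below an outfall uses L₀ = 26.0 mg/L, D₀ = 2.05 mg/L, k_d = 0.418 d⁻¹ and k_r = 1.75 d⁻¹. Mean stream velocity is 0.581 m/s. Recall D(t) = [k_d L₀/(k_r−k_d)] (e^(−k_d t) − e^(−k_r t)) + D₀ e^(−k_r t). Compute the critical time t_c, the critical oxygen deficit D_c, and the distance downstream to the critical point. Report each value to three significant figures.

t_c = [1/(k_r−k_d)] ln[(k_r/k_d)(1 − D₀(k_r−k_d)/(k_d L₀))]
= [1/(1.75−0.418)] ln[(1.75/0.418)(1 − 2.05×1.332/(0.418×26.0))]
= (1/1.332) ln[4.187 × 0.7487] = 0.7508 × ln(3.135) = 0.7508 × 1.143 = 0.8578 d.
L(t_c) = L₀ e^(−k_d t_c) = 26.0 × 0.6987 = 18.17 mg/L, and at the critical point k_r D_c = k_d L, so D_c = (0.418/1.75) × 18.17 = 4.339 mg/L.
x_c = v t_c = 0.581 m/s × 0.8578 d × 86400 s/d = 43060 m ≈ 43.1 km.

t_c ≈ 0.858 d; D_c ≈ 4.34 mg/L; x_c ≈ 43.1 km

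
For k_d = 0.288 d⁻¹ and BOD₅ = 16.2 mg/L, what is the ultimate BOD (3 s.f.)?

L₀ ≈ 21.2 mg/L

BOD₅ = L₀(1 − e^(−5k_d)) ⇒ L₀ = BOD₅ / (1 − e^(−5×0.288))
= 16.2 / (1 − 0.2369) = 16.2 / 0.7631 = 21.23 mg/L.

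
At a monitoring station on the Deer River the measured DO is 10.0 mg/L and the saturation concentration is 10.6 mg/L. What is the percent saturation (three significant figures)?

% saturation = C/C_s × 100 = 10.0/10.6 × 100 = 94.3 %.

94.3 % saturation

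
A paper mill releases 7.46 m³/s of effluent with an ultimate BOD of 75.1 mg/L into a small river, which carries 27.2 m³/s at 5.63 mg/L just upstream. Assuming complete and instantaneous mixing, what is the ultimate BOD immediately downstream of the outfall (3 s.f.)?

Flow-weighted mixing: C = (Q_r C_r + Q_w C_w)/(Q_r + Q_w)
= (27.2×5.63 + 7.46×75.1)/(27.2 + 7.46) = 713.4/34.66 = 20.58 mg/L.

20.6 mg/L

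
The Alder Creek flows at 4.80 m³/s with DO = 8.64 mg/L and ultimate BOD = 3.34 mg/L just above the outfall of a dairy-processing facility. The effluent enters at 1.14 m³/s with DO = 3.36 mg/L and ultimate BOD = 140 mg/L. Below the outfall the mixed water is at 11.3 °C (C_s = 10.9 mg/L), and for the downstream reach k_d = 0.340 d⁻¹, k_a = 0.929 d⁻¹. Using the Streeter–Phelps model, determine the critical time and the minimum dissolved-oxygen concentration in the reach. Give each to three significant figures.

Mixed DO = (4.80×8.64 + 1.14×3.36)/(4.80+1.14) = 45.30/5.940 = 7.627 mg/L.
Mixed L₀ = (4.80×3.34 + 1.14×140)/(5.940) = 175.6/5.940 = 29.57 mg/L.
Initial deficit D₀ = C_s − DO₀ = 10.9 − 7.627 = 3.273 mg/L.
t_c = (1/0.5890) ln[(0.929/0.340)(1 − 3.273×0.5890/(0.340×29.57))] = 1.698 × ln(2.208) = 1.345 d.
D_c = (0.340/0.929) × 29.57 × e^(−0.340×1.345) = 0.3660 × 29.57 × 0.6330 = 6.850 mg/L.
Minimum DO = 10.9 − 6.850 = 4.050 mg/L.

t_c ≈ 1.35 d; minimum DO ≈ 4.05 mg/L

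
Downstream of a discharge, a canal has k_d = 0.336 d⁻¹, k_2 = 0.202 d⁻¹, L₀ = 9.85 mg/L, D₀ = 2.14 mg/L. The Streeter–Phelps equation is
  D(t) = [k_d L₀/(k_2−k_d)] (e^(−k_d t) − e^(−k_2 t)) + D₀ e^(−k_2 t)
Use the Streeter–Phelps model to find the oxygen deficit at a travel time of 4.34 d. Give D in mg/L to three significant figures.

k_d L₀/(k_2−k_d) = 0.336×9.85/(0.202−0.336) = 3.310/-0.1340 = -24.70 mg/L.
e^(−k_d t) = e^(−0.336×4.340) = 0.2326; e^(−k_2 t) = e^(−0.202×4.340) = 0.4162.
D = -24.70 × (0.2326 − 0.4162) + 2.14 × 0.4162 = 4.533 + 0.8906 = 5.423 mg/L.

D ≈ 5.42 mg/L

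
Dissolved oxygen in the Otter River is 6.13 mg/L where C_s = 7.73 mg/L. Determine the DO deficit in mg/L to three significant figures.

D = C_s − C = 7.73 − 6.13 = 1.60 mg/L.

D ≈ 1.60 mg/L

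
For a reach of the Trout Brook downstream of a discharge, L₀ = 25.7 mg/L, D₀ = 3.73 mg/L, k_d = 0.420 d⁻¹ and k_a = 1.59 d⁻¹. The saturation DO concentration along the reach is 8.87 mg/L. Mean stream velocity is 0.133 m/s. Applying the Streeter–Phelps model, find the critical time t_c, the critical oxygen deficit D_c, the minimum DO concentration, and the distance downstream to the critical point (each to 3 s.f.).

t_c ≈ 0.695 d; D_c ≈ 5.07 mg/L; min DO ≈ 3.80 mg/L; x_c ≈ 7.99 km

At the critical point dD/dt = 0, so k_d L₀ e^(−k_d t) = k_a D. Substituting D(t) from the Streeter–Phelps equation and solving for t gives
t_c = ln[(k_a/k_d)(1 − D₀(k_a−k_d)/(k_d L₀))] / (k_a−k_d).
Here k_a−k_d = 1.170 d⁻¹ and 1 − D₀(k_a−k_d)/(k_d L₀) = 1 − 3.73×1.170/(0.420×25.7) = 0.5957, so
t_c = ln(3.786 × 0.5957) / 1.170 = 0.8132 / 1.170 = 0.6950 d.
D_c = (k_d/k_a) L₀ e^(−k_d t_c) = (0.420/1.59) × 25.7 × e^(−0.420×0.6950) = 0.2642 × 25.7 × 0.7468 = 5.070 mg/L.
Minimum DO = C_s − D_c = 8.87 − 5.070 = 3.800 mg/L.
x_c = v t_c = 0.133 m/s × 0.6950 d × 86400 s/d = 7987 m ≈ 7.99 km.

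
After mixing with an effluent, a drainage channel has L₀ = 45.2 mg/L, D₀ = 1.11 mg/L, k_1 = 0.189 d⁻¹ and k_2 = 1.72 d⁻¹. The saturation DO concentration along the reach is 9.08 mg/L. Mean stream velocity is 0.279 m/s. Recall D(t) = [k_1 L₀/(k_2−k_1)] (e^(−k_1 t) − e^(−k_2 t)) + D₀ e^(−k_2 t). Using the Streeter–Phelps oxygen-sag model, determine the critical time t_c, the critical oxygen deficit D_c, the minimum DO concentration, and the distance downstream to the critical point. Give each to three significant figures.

t_c ≈ 1.30 d; D_c ≈ 3.89 mg/L; min DO ≈ 5.19 mg/L; x_c ≈ 31.3 km

At the critical point dD/dt = 0, so k_1 L₀ e^(−k_1 t) = k_2 D. Substituting D(t) from the Streeter–Phelps equation and solving for t gives
t_c = ln[(k_2/k_1)(1 − D₀(k_2−k_1)/(k_1 L₀))] / (k_2−k_1).
Here k_2−k_1 = 1.531 d⁻¹ and 1 − D₀(k_2−k_1)/(k_1 L₀) = 1 − 1.11×1.531/(0.189×45.2) = 0.8011, so
t_c = ln(9.101 × 0.8011) / 1.531 = 1.987 / 1.531 = 1.298 d.
D_c = (k_1/k_2) L₀ e^(−k_1 t_c) = (0.189/1.72) × 45.2 × e^(−0.189×1.298) = 0.1099 × 45.2 × 0.7825 = 3.887 mg/L.
Minimum DO = C_s − D_c = 9.08 − 3.887 = 5.193 mg/L.
x_c = v t_c = 0.279 m/s × 1.298 d × 86400 s/d = 31280 m ≈ 31.3 km.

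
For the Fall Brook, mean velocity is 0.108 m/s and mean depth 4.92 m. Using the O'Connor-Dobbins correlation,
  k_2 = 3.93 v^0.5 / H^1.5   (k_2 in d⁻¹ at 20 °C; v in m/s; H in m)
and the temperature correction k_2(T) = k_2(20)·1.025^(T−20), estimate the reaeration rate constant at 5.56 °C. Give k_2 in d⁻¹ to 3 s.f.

k_2 ≈ 0.0829 d⁻¹

k_2(20) = 3.93 × 0.108^0.5 / 4.92^1.5 = 3.93 × 0.3286 / 10.91 = 0.1183 d⁻¹.
k_2(5.56) = 0.1183 × 1.025^(5.56−20) = 0.1183 × 0.7001 = 0.08285 d⁻¹.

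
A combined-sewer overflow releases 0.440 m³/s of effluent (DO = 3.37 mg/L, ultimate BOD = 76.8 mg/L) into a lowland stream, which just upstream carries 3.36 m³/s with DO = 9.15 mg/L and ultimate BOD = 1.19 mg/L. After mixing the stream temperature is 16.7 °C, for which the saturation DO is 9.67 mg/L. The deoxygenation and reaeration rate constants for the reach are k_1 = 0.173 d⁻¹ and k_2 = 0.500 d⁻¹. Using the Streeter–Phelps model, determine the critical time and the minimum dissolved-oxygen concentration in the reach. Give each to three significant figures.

t_c ≈ 2.46 d; minimum DO ≈ 7.42 mg/L

Mixed DO = (3.36×9.15 + 0.440×3.37)/(3.36+0.440) = 32.23/3.800 = 8.481 mg/L.
Mixed L₀ = (3.36×1.19 + 0.440×76.8)/(3.800) = 37.79/3.800 = 9.945 mg/L.
Initial deficit D₀ = C_s − DO₀ = 9.67 − 8.481 = 1.189 mg/L.
t_c = (1/0.3270) ln[(0.500/0.173)(1 − 1.189×0.3270/(0.173×9.945))] = 3.058 × ln(2.237) = 2.462 d.
D_c = (0.173/0.500) × 9.945 × e^(−0.173×2.462) = 0.3460 × 9.945 × 0.6532 = 2.247 mg/L.
Minimum DO = 9.67 − 2.247 = 7.423 mg/L.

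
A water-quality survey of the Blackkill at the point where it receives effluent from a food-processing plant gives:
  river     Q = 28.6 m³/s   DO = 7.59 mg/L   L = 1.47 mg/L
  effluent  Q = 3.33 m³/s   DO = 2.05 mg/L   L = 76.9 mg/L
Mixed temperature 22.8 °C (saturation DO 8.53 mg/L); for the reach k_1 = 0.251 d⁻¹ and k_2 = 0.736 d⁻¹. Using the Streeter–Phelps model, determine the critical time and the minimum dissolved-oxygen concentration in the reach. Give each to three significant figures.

Mixed DO = (28.6×7.59 + 3.33×2.05)/(28.6+3.33) = 223.9/31.93 = 7.012 mg/L.
Mixed L₀ = (28.6×1.47 + 3.33×76.9)/(31.93) = 298.1/31.93 = 9.337 mg/L.
Initial deficit D₀ = C_s − DO₀ = 8.53 − 7.012 = 1.518 mg/L.
t_c = (1/0.4850) ln[(0.736/0.251)(1 − 1.518×0.4850/(0.251×9.337))] = 2.062 × ln(2.011) = 1.441 d.
D_c = (0.251/0.736) × 9.337 × e^(−0.251×1.441) = 0.3410 × 9.337 × 0.6966 = 2.218 mg/L.
Minimum DO = 8.53 − 2.218 = 6.312 mg/L.

t_c ≈ 1.44 d; minimum DO ≈ 6.31 mg/L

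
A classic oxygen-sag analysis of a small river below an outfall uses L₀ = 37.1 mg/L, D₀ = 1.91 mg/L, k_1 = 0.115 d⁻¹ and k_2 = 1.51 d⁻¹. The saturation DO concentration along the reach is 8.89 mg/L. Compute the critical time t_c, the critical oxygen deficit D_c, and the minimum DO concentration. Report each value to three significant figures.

With k_2/k_1 = 13.13 and 1 − D₀(k_2−k_1)/(k_1 L₀) = 0.3755,
t_c = ln(13.13 × 0.3755) / (1.51 − 0.115) = ln(4.930) / 1.395 = 1.595/1.395 = 1.144 d.
D_c = (k_1/k_2) L₀ e^(−k_1 t_c) = (0.115/1.51) × 37.1 × e^(−0.115×1.144) = 0.07616 × 37.1 × 0.8768 = 2.477 mg/L.
Minimum DO = C_s − D_c = 8.89 − 2.477 = 6.413 mg/L.

t_c ≈ 1.14 d; D_c ≈ 2.48 mg/L; min DO ≈ 6.41 mg/L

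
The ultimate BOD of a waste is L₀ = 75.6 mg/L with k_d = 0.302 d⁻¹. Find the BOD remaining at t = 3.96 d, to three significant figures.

L_t = L₀ e^(−k_d t) = 75.6 × e^(−0.302×3.96) = 75.6 × 0.3024 = 22.86 mg/L.

L ≈ 22.9 mg/L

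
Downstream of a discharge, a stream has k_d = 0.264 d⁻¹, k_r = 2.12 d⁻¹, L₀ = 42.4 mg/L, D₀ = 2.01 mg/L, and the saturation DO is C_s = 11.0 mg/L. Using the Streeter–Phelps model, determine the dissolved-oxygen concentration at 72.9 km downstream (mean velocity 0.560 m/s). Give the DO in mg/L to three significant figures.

Travel time t = x/v = 72.9 km / (0.560 m/s) = 72900 m / 0.560 m/s = 130200 s = 1.507 d.
k_d L₀/(k_r−k_d) = 0.264×42.4/(2.12−0.264) = 11.19/1.856 = 6.031 mg/L.
e^(−k_d t) = e^(−0.264×1.507) = 0.6718; e^(−k_r t) = e^(−2.12×1.507) = 0.04100.
D = 6.031 × (0.6718 − 0.04100) + 2.01 × 0.04100 = 3.804 + 0.08241 = 3.887 mg/L.
DO = C_s − D = 11.0 − 3.887 = 7.113 mg/L.

DO ≈ 7.11 mg/L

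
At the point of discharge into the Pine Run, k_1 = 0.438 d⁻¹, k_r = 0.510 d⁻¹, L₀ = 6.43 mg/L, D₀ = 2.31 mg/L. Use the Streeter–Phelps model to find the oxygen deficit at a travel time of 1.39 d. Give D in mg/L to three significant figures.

D ≈ 3.16 mg/L

k_1 L₀/(k_r−k_1) = 0.438×6.43/(0.510−0.438) = 2.816/0.07200 = 39.12 mg/L.
e^(−k_1 t) = e^(−0.438×1.390) = 0.5440; e^(−k_r t) = e^(−0.510×1.390) = 0.4922.
D = 39.12 × (0.5440 − 0.4922) + 2.31 × 0.4922 = 2.026 + 1.137 = 3.163 mg/L.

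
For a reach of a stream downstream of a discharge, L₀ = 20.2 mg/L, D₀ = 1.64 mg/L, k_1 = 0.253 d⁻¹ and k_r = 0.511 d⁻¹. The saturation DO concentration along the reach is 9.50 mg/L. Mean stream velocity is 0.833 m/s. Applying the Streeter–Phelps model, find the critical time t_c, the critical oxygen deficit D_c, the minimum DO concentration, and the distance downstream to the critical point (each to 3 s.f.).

t_c = [1/(k_r−k_1)] ln[(k_r/k_1)(1 − D₀(k_r−k_1)/(k_1 L₀))]
= [1/(0.511−0.253)] ln[(0.511/0.253)(1 − 1.64×0.2580/(0.253×20.2))]
= (1/0.2580) ln[2.020 × 0.9172] = 3.876 × ln(1.853) = 3.876 × 0.6166 = 2.390 d.
L(t_c) = L₀ e^(−k_1 t_c) = 20.2 × 0.5463 = 11.04 mg/L, and at the critical point k_r D_c = k_1 L, so D_c = (0.253/0.511) × 11.04 = 5.464 mg/L.
Minimum DO = C_s − D_c = 9.50 − 5.464 = 4.036 mg/L.
x_c = v t_c = 0.833 m/s × 2.390 d × 86400 s/d = 172000 m ≈ 172 km.

t_c ≈ 2.39 d; D_c ≈ 5.46 mg/L; min DO ≈ 4.04 mg/L; x_c ≈ 172 km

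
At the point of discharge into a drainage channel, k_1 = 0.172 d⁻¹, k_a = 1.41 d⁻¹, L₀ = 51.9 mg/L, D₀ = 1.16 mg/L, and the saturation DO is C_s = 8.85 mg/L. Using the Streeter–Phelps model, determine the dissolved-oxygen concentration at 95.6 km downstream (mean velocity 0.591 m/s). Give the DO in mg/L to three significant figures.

DO ≈ 4.06 mg/L

Travel time t = x/v = 95.6 km / (0.591 m/s) = 95600 m / 0.591 m/s = 161800 s = 1.872 d.
k_1 L₀/(k_a−k_1) = 0.172×51.9/(1.41−0.172) = 8.927/1.238 = 7.211 mg/L.
e^(−k_1 t) = e^(−0.172×1.872) = 0.7247; e^(−k_a t) = e^(−1.41×1.872) = 0.07137.
D = 7.211 × (0.7247 − 0.07137) + 1.16 × 0.07137 = 4.711 + 0.08279 = 4.794 mg/L.
DO = C_s − D = 8.85 − 4.794 = 4.056 mg/L.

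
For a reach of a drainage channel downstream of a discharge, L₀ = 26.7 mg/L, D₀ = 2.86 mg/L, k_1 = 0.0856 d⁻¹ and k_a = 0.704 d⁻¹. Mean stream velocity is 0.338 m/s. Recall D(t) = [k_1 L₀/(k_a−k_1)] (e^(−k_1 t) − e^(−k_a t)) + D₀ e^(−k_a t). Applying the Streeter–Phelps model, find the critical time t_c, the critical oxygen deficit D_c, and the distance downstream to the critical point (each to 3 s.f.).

With k_a/k_1 = 8.224 and 1 − D₀(k_a−k_1)/(k_1 L₀) = 0.2262,
t_c = ln(8.224 × 0.2262) / (0.704 − 0.0856) = ln(1.860) / 0.6184 = 0.6206/0.6184 = 1.004 d.
D_c = (k_1/k_a) L₀ e^(−k_1 t_c) = (0.0856/0.704) × 26.7 × e^(−0.0856×1.004) = 0.1216 × 26.7 × 0.9177 = 2.979 mg/L.
x_c = v t_c = 0.338 m/s × 1.004 d × 86400 s/d = 29310 m ≈ 29.3 km.

t_c ≈ 1.00 d; D_c ≈ 2.98 mg/L; x_c ≈ 29.3 km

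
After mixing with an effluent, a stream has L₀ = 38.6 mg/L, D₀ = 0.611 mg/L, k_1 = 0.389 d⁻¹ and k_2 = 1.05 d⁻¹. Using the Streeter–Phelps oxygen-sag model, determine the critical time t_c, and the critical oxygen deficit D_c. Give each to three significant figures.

With k_2/k_1 = 2.699 and 1 − D₀(k_2−k_1)/(k_1 L₀) = 0.9731,
t_c = ln(2.699 × 0.9731) / (1.05 − 0.389) = ln(2.627) / 0.6610 = 0.9657/0.6610 = 1.461 d.
L(t_c) = L₀ e^(−k_1 t_c) = 38.6 × 0.5665 = 21.87 mg/L, and at the critical point k_2 D_c = k_1 L, so D_c = (0.389/1.05) × 21.87 = 8.101 mg/L.

t_c ≈ 1.46 d; D_c ≈ 8.10 mg/L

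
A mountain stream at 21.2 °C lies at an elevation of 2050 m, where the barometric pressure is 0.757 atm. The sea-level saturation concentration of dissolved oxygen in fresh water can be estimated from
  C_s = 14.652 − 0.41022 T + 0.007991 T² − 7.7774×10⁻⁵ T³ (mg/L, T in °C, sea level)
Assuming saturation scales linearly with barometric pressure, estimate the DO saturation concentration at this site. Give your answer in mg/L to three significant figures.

At sea level: C_s = 14.652 − 0.41022×21.2 + 0.007991×21.2² − 7.7774×10⁻⁵×21.2³ = 8.806 mg/L.
Pressure correction: C_s' = 8.806 × 0.757 = 6.666 mg/L.

C_s ≈ 6.67 mg/L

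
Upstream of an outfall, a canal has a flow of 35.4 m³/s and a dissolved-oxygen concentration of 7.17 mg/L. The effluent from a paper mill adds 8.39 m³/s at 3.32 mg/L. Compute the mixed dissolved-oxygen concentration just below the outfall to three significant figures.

Flow-weighted mixing: C = (Q_r C_r + Q_w C_w)/(Q_r + Q_w)
= (35.4×7.17 + 8.39×3.32)/(35.4 + 8.39) = 281.7/43.79 = 6.432 mg/L.

6.43 mg/L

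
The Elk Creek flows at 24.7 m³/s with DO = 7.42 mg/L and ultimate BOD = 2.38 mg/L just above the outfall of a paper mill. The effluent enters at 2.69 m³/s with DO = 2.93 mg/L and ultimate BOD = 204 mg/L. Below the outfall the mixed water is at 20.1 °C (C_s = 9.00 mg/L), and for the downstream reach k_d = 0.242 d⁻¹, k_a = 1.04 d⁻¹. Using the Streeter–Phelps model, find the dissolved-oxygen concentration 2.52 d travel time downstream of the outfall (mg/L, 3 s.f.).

Mixed DO = (24.7×7.42 + 2.69×2.93)/(24.7+2.69) = 191.2/27.39 = 6.979 mg/L.
Mixed L₀ = (24.7×2.38 + 2.69×204)/(27.39) = 607.5/27.39 = 22.18 mg/L.
Initial deficit D₀ = C_s − DO₀ = 9.00 − 6.979 = 2.021 mg/L.
D(2.52) = [0.242×22.18/(1.04−0.242)](e^(−0.242×2.52) − e^(−1.04×2.52)) + 2.021 e^(−1.04×2.52)
= 6.727 × (0.5434 − 0.07274) + 2.021 × 0.07274 = 3.313 mg/L.
DO = 9.00 − 3.313 = 5.687 mg/L.

DO ≈ 5.69 mg/L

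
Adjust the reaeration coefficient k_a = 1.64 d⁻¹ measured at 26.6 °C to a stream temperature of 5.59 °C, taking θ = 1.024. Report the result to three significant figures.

k_a(T₂) = k_a(T₁) · θ^(T₂−T₁) = 1.64 × 1.024^(5.59−26.6)
= 1.64 × 1.024^-21.0 = 1.64 × 0.6076 = 0.9964 d⁻¹.

k_a ≈ 0.996 d⁻¹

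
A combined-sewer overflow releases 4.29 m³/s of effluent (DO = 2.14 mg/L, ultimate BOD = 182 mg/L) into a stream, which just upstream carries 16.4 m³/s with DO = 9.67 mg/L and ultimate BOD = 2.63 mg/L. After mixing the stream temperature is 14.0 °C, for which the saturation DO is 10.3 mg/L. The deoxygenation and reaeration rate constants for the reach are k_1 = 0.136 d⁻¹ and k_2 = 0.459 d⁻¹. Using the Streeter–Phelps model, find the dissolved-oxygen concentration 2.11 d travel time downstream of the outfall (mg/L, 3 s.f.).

DO ≈ 3.25 mg/L

Mixed DO = (16.4×9.67 + 4.29×2.14)/(16.4+4.29) = 167.8/20.69 = 8.109 mg/L.
Mixed L₀ = (16.4×2.63 + 4.29×182)/(20.69) = 823.9/20.69 = 39.82 mg/L.
Initial deficit D₀ = C_s − DO₀ = 10.3 − 8.109 = 2.191 mg/L.
D(2.11) = [0.136×39.82/(0.459−0.136)](e^(−0.136×2.11) − e^(−0.459×2.11)) + 2.191 e^(−0.459×2.11)
= 16.77 × (0.7505 − 0.3797) + 2.191 × 0.3797 = 7.051 mg/L.
DO = 10.3 − 7.051 = 3.249 mg/L.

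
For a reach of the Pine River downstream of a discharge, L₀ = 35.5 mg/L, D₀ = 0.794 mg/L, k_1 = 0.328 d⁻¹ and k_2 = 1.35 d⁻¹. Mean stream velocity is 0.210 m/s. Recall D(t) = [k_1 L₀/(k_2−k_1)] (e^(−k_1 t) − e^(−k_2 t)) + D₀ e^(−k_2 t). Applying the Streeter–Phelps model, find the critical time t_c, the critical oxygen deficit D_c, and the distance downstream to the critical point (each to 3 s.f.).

t_c = [1/(k_2−k_1)] ln[(k_2/k_1)(1 − D₀(k_2−k_1)/(k_1 L₀))]
= [1/(1.35−0.328)] ln[(1.35/0.328)(1 − 0.794×1.022/(0.328×35.5))]
= (1/1.022) ln[4.116 × 0.9303] = 0.9785 × ln(3.829) = 0.9785 × 1.343 = 1.314 d.
L(t_c) = L₀ e^(−k_1 t_c) = 35.5 × 0.6499 = 23.07 mg/L, and at the critical point k_2 D_c = k_1 L, so D_c = (0.328/1.35) × 23.07 = 5.606 mg/L.
x_c = v t_c = 0.210 m/s × 1.314 d × 86400 s/d = 23840 m ≈ 23.8 km.

t_c ≈ 1.31 d; D_c ≈ 5.61 mg/L; x_c ≈ 23.8 km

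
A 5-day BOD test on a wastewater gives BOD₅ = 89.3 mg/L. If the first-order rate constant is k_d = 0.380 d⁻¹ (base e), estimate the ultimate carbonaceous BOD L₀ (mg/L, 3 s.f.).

BOD₅ = L₀(1 − e^(−5k_d)) ⇒ L₀ = BOD₅ / (1 − e^(−5×0.380))
= 89.3 / (1 − 0.1496) = 89.3 / 0.8504 = 105.0 mg/L.

L₀ ≈ 105 mg/L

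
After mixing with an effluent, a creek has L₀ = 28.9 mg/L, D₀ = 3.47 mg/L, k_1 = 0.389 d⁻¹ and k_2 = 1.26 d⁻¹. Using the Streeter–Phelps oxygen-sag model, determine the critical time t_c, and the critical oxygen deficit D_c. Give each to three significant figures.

At the critical point dD/dt = 0, so k_1 L₀ e^(−k_1 t) = k_2 D. Substituting D(t) from the Streeter–Phelps equation and solving for t gives
t_c = ln[(k_2/k_1)(1 − D₀(k_2−k_1)/(k_1 L₀))] / (k_2−k_1).
Here k_2−k_1 = 0.8710 d⁻¹ and 1 − D₀(k_2−k_1)/(k_1 L₀) = 1 − 3.47×0.8710/(0.389×28.9) = 0.7312, so
t_c = ln(3.239 × 0.7312) / 0.8710 = 0.8622 / 0.8710 = 0.9899 d.
D_c = (k_1/k_2) L₀ e^(−k_1 t_c) = (0.389/1.26) × 28.9 × e^(−0.389×0.9899) = 0.3087 × 28.9 × 0.6804 = 6.071 mg/L.

t_c ≈ 0.990 d; D_c ≈ 6.07 mg/L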